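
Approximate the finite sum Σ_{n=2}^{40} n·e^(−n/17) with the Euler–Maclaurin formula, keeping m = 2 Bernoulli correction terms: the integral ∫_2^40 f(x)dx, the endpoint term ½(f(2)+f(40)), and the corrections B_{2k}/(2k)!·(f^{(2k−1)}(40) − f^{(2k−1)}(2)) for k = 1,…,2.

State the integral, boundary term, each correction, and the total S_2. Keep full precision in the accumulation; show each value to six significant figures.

The integral term ∫_2^40 x·e^(−x/17) dx = 195.009.
½[f(2) + f(40)] = ½[1.77802 + 3.80356] = 2.79079.
Integral + boundary = 197.800.
k=1: B_{2}/(2)! × [f^{(1)}(40) − f^{(1)}(2)] = 1/12 × (-0.128650 − 0.784420) = -0.0760892.
Partial sum through k=1: 197.724.
k=2: B_{4}/(4)! × [f^{(3)}(40) − f^{(3)}(2)] = −1/720 × (0.000212900 − 0.00886657) = 1.20190e-05.

S_2 ≈ 197.724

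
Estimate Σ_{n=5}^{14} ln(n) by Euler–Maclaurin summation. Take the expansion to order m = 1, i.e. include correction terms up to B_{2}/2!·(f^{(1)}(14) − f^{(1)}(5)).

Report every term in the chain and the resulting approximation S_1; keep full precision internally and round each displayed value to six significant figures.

∫_5^14 ln(x) dx evaluates to 19.8996.
Endpoint term: (f(5) + f(14))/2 = (1.60944 + 2.63906)/2 = 2.12425.
Running total after boundary: 22.0239.
Order-1 term: 1/12 · (0.0714286 − 0.200000) = -0.0107143.

S_1 ≈ 22.0131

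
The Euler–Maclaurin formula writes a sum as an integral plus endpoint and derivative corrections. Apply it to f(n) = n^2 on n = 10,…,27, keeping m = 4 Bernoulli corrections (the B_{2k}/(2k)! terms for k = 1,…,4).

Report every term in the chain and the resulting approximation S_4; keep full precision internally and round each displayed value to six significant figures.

S_4 ≈ 6645.00

The integral term ∫_10^27 x^2 dx = 6227.67.
½[f(10) + f(27)] = ½[100.000 + 729.000] = 414.500.
Integral + boundary = 6642.17.
Order-1 term: 1/12 · (54.0000 − 20.0000) = 2.83333.
After k=1: 6645.00.
Order-2 term: −1/720 · (0.00000 − 0.00000) = 0.00000.
After k=2: 6645.00.
Order-3 term: 1/30240 · (0.00000 − 0.00000) = 0.00000.
After k=3: 6645.00.
Order-4 term: −1/1209600 · (0.00000 − 0.00000) = 0.00000.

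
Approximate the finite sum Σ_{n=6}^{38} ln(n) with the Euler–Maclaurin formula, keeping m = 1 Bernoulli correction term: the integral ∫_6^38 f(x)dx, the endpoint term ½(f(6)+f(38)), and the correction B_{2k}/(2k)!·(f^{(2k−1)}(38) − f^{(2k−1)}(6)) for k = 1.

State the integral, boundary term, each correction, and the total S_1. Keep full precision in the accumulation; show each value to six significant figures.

∫_6^38 ln(x) dx evaluates to 95.4777.
Boundary: ½(f(6) + f(38)) = ½(1.79176 + 3.63759) = 2.71467.
Running total after boundary: 98.1924.
k=1: B_{2}/(2)! × [f^{(1)}(38) − f^{(1)}(6)] = 1/12 × (0.0263158 − 0.166667) = -0.0116959.

S_1 ≈ 98.1807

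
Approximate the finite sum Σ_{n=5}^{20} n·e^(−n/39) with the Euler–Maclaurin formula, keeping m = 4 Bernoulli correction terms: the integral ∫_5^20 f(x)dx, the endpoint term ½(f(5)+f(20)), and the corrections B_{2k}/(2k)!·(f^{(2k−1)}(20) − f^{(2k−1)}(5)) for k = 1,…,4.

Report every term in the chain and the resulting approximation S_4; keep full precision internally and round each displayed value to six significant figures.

S_4 ≈ 139.818

Integral: ∫_5^20 x·e^(−x/39) dx = 131.670.
½[f(5) + f(20)] = ½[4.39836 + 11.9761] = 8.18722.
Running total after boundary: 139.857.
k=1: B_{2}/(2)! × [f^{(1)}(20) − f^{(1)}(5)] = 1/12 × (0.291725 − 0.766894) = -0.0395974.
Partial sum through k=1: 139.818.
k=2: B_{4}/(4)! × [f^{(3)}(20) − f^{(3)}(5)] = −1/720 × (0.000979181 − 0.00166091) = 9.46843e-07.
Partial sum through k=2: 139.818.
k=3: B_{6}/(6)! × [f^{(5)}(20) − f^{(5)}(5)] = 1/30240 × (1.16145e-06 − 1.85247e-06) = -2.28513e-11.
Partial sum through k=3: 139.818.
k=4: B_{8}/(8)! × [f^{(7)}(20) − f^{(7)}(5)] = −1/1209600 × (1.10396e-09 − 1.71792e-09) = 5.07576e-16.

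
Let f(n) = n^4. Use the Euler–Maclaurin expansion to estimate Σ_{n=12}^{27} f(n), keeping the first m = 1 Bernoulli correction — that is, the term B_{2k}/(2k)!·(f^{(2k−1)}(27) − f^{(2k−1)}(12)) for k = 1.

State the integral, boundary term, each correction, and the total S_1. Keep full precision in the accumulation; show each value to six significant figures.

S_1 ≈ 3.10209e+06

The integral term ∫_12^27 x^4 dx = 2.82002e+06.
Boundary: ½(f(12) + f(27)) = ½(20736.0 + 531441) = 276088.
So far: 3.09610e+06.
Correction k=1: B_{2}/2! · (f^{(1)}(27) − f^{(1)}(12)) = 1/12 · (78732.0 − 6912.00) = 5985.00.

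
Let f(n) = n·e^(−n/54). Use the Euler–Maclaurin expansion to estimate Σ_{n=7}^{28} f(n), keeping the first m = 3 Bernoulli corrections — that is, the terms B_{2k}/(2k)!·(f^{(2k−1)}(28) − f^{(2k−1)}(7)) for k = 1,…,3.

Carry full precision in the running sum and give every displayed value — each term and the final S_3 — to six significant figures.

S_3 ≈ 268.448

Integral: ∫_7^28 x·e^(−x/54) dx = 257.078.
Boundary: ½(f(7) + f(28)) = ½(6.14894 + 16.6713) = 11.4101.
Running total after boundary: 268.488.
k=1: B_{2}/(2)! × [f^{(1)}(28) − f^{(1)}(7)] = 1/12 × (0.286675 − 0.764551) = -0.0398230.
Partial sum through k=1: 268.448.
k=2: B_{4}/(4)! × [f^{(3)}(28) − f^{(3)}(7)] = −1/720 × (0.000506680 − 0.000864675) = 4.97215e-07.
Partial sum through k=2: 268.448.
k=3: B_{6}/(6)! × [f^{(5)}(28) − f^{(5)}(7)] = 1/30240 × (3.13803e-07 − 5.03141e-07) = -6.26118e-12.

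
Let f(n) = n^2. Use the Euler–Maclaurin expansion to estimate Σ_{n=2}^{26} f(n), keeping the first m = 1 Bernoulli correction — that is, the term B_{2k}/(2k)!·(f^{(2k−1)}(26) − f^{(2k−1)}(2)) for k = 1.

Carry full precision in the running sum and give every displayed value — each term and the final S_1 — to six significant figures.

Integral: ∫_2^26 x^2 dx = 5856.00.
Boundary: ½(f(2) + f(26)) = ½(4.00000 + 676.000) = 340.000.
So far: 6196.00.
Order-1 term: 1/12 · (52.0000 − 4.00000) = 4.00000.

S_1 ≈ 6200.00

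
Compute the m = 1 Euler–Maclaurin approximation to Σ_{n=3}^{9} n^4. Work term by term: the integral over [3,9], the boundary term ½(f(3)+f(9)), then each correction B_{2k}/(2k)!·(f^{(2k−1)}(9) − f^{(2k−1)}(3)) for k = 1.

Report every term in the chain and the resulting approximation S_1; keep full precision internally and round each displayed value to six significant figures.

∫_3^9 x^4 dx evaluates to 11761.2.
Boundary: ½(f(3) + f(9)) = ½(81.0000 + 6561.00) = 3321.00.
Running total after boundary: 15082.2.
k=1: B_{2}/(2)! × [f^{(1)}(9) − f^{(1)}(3)] = 1/12 × (2916.00 − 108.000) = 234.000.

S_1 ≈ 15316.2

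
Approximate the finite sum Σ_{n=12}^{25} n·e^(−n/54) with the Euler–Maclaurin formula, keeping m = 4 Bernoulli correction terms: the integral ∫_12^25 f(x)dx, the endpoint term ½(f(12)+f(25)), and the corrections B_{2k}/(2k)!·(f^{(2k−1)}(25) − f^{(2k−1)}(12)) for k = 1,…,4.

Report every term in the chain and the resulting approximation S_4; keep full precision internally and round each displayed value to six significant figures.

Integral: ∫_12^25 x·e^(−x/54) dx = 168.740.
Endpoint term: (f(12) + f(25))/2 = (9.60885 + 15.7354)/2 = 12.6721.
So far: 181.412.
Correction k=1: B_{2}/2! · (f^{(1)}(25) − f^{(1)}(12)) = 1/12 · (0.338020 − 0.622796) = -0.0237313.
Partial sum through k=1: 181.388.
Correction k=2: B_{4}/4! · (f^{(3)}(25) − f^{(3)}(12)) = −1/720 · (0.000547617 − 0.000762781) = 2.98839e-07.
Partial sum through k=2: 181.388.
Correction k=3: B_{6}/6! · (f^{(5)}(25) − f^{(5)}(12)) = 1/30240 · (3.35842e-07 − 4.49926e-07) = -3.77262e-12.
Partial sum through k=3: 181.388.
Correction k=4: B_{8}/8! · (f^{(7)}(25) − f^{(7)}(12)) = −1/1209600 · (1.65942e-10 − 2.18884e-10) = 4.37686e-17.

S_4 ≈ 181.388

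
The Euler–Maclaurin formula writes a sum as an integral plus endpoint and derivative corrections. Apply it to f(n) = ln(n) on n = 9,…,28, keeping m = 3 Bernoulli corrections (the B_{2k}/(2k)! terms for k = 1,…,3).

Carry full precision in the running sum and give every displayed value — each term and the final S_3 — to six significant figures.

Integral: ∫_9^28 ln(x) dx = 54.5267.
Boundary: ½(f(9) + f(28)) = ½(2.19722 + 3.33220) = 2.76471.
Integral + boundary = 57.2914.
k=1: B_{2}/(2)! × [f^{(1)}(28) − f^{(1)}(9)] = 1/12 × (0.0357143 − 0.111111) = -0.00628307.
After k=1: 57.2851.
k=2: B_{4}/(4)! × [f^{(3)}(28) − f^{(3)}(9)] = −1/720 × (9.11079e-05 − 0.00274348) = 3.68386e-06.
After k=2: 57.2851.
k=3: B_{6}/(6)! × [f^{(5)}(28) − f^{(5)}(9)] = 1/30240 × (1.39451e-06 − 0.000406442) = -1.33944e-08.

S_3 ≈ 57.2851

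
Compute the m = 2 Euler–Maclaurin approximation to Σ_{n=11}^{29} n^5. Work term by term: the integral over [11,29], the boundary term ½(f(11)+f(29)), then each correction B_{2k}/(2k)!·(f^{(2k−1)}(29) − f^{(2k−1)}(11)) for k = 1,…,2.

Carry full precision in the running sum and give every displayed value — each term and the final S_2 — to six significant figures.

S_2 ≈ 1.09467e+08

The integral term ∫_11^29 x^5 dx = 9.88420e+07.
Boundary: ½(f(11) + f(29)) = ½(161051 + 2.05111e+07) = 1.03361e+07.
Integral + boundary = 1.09178e+08.
k=1: B_{2}/(2)! × [f^{(1)}(29) − f^{(1)}(11)] = 1/12 × (3.53640e+06 − 73205.0) = 288600.
After k=1: 1.09467e+08.
k=2: B_{4}/(4)! × [f^{(3)}(29) − f^{(3)}(11)] = −1/720 × (50460.0 − 7260.00) = -60.0000.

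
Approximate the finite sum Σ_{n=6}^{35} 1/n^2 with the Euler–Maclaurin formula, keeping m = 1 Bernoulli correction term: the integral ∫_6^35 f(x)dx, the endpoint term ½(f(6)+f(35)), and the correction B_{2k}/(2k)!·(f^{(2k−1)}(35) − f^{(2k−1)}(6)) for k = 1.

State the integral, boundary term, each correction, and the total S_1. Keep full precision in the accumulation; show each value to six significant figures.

∫_6^35 1/x^2 dx evaluates to 0.138095.
½[f(6) + f(35)] = ½[0.0277778 + 0.000816327] = 0.0142971.
Integral + boundary = 0.152392.
Order-1 term: 1/12 · (-4.66472e-05 − (-0.00925926)) = 0.000767718.

S_1 ≈ 0.153160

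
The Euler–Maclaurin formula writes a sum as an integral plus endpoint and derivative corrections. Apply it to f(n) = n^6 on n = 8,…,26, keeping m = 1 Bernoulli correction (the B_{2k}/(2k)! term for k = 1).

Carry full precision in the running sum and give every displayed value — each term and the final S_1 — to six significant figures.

Integral: ∫_8^26 x^6 dx = 1.14710e+09.
½[f(8) + f(26)] = ½[262144 + 3.08916e+08] = 1.54589e+08.
Running total after boundary: 1.30169e+09.
k=1: B_{2}/(2)! × [f^{(1)}(26) − f^{(1)}(8)] = 1/12 × (7.12883e+07 − 196608) = 5.92430e+06.

S_1 ≈ 1.30762e+09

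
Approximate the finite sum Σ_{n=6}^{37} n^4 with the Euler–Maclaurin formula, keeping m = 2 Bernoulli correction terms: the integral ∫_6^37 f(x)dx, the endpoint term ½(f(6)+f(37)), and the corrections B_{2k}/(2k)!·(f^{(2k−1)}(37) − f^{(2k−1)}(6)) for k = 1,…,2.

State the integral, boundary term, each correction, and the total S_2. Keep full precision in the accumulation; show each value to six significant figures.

S_2 ≈ 1.48218e+07

The integral term ∫_6^37 x^4 dx = 1.38672e+07.
Endpoint term: (f(6) + f(37))/2 = (1296.00 + 1.87416e+06)/2 = 937728.
Integral + boundary = 1.48050e+07.
k=1: B_{2}/(2)! × [f^{(1)}(37) − f^{(1)}(6)] = 1/12 × (202612 − 864.000) = 16812.3.
Running total after k=1: 1.48218e+07.
k=2: B_{4}/(4)! × [f^{(3)}(37) − f^{(3)}(6)] = −1/720 × (888.000 − 144.000) = -1.03333.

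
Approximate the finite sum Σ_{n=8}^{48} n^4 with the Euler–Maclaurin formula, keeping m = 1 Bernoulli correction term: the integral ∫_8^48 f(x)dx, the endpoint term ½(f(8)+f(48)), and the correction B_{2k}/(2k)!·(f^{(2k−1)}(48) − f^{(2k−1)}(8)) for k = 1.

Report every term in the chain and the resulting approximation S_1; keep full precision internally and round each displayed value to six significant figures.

The integral term ∫_8^48 x^4 dx = 5.09542e+07.
Endpoint term: (f(8) + f(48))/2 = (4096.00 + 5.30842e+06)/2 = 2.65626e+06.
So far: 5.36105e+07.
Order-1 term: 1/12 · (442368 − 2048.00) = 36693.3.

S_1 ≈ 5.36472e+07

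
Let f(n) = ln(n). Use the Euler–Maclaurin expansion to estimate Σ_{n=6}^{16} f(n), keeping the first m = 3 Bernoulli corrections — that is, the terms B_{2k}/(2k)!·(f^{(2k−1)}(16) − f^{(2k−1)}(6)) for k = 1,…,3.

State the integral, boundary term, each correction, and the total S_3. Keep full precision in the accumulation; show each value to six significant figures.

S_3 ≈ 25.8844

∫_6^16 ln(x) dx evaluates to 23.6109.
½[f(6) + f(16)] = ½[1.79176 + 2.77259] = 2.28217.
So far: 25.8930.
Correction k=1: B_{2}/2! · (f^{(1)}(16) − f^{(1)}(6)) = 1/12 · (0.0625000 − 0.166667) = -0.00868056.
After k=1: 25.8844.
Correction k=2: B_{4}/4! · (f^{(3)}(16) − f^{(3)}(6)) = −1/720 · (0.000488281 − 0.00925926) = 1.21819e-05.
After k=2: 25.8844.
Correction k=3: B_{6}/6! · (f^{(5)}(16) − f^{(5)}(6)) = 1/30240 · (2.28882e-05 − 0.00308642) = -1.01307e-07.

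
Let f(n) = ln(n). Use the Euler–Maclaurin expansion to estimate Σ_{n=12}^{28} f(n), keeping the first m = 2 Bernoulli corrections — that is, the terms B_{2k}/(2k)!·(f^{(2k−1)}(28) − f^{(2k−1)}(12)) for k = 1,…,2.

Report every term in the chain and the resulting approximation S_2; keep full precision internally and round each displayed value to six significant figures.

∫_12^28 ln(x) dx evaluates to 47.4828.
Boundary: ½(f(12) + f(28)) = ½(2.48491 + 3.33220) = 2.90856.
So far: 50.3914.
k=1: B_{2}/(2)! × [f^{(1)}(28) − f^{(1)}(12)] = 1/12 × (0.0357143 − 0.0833333) = -0.00396825.
Partial sum through k=1: 50.3874.
k=2: B_{4}/(4)! × [f^{(3)}(28) − f^{(3)}(12)] = −1/720 × (9.11079e-05 − 0.00115741) = 1.48097e-06.

S_2 ≈ 50.3874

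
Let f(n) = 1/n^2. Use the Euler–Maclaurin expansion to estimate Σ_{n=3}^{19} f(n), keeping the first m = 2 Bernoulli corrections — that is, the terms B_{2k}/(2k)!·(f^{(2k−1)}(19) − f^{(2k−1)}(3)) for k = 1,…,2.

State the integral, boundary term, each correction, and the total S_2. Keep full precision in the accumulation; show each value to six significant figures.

Integral: ∫_3^19 1/x^2 dx = 0.280702.
Boundary: ½(f(3) + f(19)) = ½(0.111111 + 0.00277008) = 0.0569406.
Running total after boundary: 0.337642.
k=1: B_{2}/(2)! × [f^{(1)}(19) − f^{(1)}(3)] = 1/12 × (-0.000291588 − (-0.0740741)) = 0.00614854.
After k=1: 0.343791.
k=2: B_{4}/(4)! × [f^{(3)}(19) − f^{(3)}(3)] = −1/720 × (-9.69267e-06 − (-0.0987654)) = -0.000137161.

S_2 ≈ 0.343654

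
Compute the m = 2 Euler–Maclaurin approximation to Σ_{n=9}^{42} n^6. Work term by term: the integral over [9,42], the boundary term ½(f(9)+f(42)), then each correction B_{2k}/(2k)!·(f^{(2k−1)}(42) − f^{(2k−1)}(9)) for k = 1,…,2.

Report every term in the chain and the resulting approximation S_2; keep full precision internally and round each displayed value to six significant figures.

∫_9^42 x^6 dx evaluates to 3.29335e+10.
½[f(9) + f(42)] = ½[531441 + 5.48903e+09] = 2.74478e+09.
Running total after boundary: 3.56783e+10.
Order-1 term: 1/12 · (7.84147e+08 − 354294) = 6.53161e+07.
After k=1: 3.57436e+10.
Order-2 term: −1/720 · (8.89056e+06 − 87480.0) = -12226.5.

S_2 ≈ 3.57436e+10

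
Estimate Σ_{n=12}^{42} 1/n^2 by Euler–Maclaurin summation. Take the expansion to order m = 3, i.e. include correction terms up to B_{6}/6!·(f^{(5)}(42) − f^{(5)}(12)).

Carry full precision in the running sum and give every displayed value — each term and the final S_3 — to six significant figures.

S_3 ≈ 0.0633735

∫_12^42 1/x^2 dx evaluates to 0.0595238.
½[f(12) + f(42)] = ½[0.00694444 + 0.000566893] = 0.00375567.
Integral + boundary = 0.0632795.
Order-1 term: 1/12 · (-2.69949e-05 − (-0.00115741)) = 9.42010e-05.
Running total after k=1: 0.0633737.
Order-2 term: −1/720 · (-1.83639e-07 − (-9.64506e-05)) = -1.33704e-07.
Running total after k=2: 0.0633735.
Order-3 term: 1/30240 · (-3.12311e-09 − (-2.00939e-05)) = 6.64377e-10.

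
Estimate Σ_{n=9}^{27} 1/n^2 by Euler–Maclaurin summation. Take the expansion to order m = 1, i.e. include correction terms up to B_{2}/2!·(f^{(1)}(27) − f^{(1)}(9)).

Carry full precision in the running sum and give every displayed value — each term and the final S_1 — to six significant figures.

S_1 ≈ 0.0811529

Integral: ∫_9^27 1/x^2 dx = 0.0740741.
Boundary: ½(f(9) + f(27)) = ½(0.0123457 + 0.00137174) = 0.00685871.
So far: 0.0809328.
Order-1 term: 1/12 · (-0.000101611 − (-0.00274348)) = 0.000220156.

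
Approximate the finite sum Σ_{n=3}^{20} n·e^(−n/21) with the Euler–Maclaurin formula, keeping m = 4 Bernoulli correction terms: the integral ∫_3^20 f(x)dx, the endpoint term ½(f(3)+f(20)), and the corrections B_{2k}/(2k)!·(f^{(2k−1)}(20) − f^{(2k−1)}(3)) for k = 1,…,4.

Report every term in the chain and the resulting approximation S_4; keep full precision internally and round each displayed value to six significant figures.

The integral term ∫_3^20 x·e^(−x/21) dx = 104.714.
½[f(3) + f(20)] = ½[2.60063 + 7.71643] = 5.15853.
Running total after boundary: 109.873.
Order-1 term: 1/12 · (0.0183724 − 0.743038) = -0.0603888.
Partial sum through k=1: 109.812.
Order-2 term: −1/720 · (0.00179142 − 0.00561631) = 5.31235e-06.
Partial sum through k=2: 109.812.
Order-3 term: 1/30240 · (8.02987e-06 − 2.16502e-05) = -4.50407e-10.
Partial sum through k=3: 109.812.
Order-4 term: −1/1209600 · (2.72054e-08 − 6.93083e-08) = 3.48073e-14.

S_4 ≈ 109.812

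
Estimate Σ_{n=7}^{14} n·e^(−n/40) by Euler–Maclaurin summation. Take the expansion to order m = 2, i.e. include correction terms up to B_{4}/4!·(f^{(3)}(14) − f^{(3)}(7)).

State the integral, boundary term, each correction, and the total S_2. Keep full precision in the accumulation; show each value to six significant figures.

S_2 ≈ 63.9043

Integral: ∫_7^14 x·e^(−x/40) dx = 56.0529.
Boundary: ½(f(7) + f(14)) = ½(5.87620 + 9.86563) = 7.87092.
Running total after boundary: 63.9238.
Order-1 term: 1/12 · (0.458047 − 0.692552) = -0.0195421.
After k=1: 63.9043.
Order-2 term: −1/720 · (0.00116714 − 0.00148217) = 4.37537e-07.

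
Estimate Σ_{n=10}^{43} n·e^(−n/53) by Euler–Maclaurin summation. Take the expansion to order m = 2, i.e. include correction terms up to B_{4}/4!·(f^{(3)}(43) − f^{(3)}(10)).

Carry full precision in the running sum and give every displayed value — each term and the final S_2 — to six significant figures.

∫_10^43 x·e^(−x/53) dx evaluates to 504.415.
Boundary: ½(f(10) + f(43)) = ½(8.28052 + 19.1036) = 13.6921.
So far: 518.108.
k=1: B_{2}/(2)! × [f^{(1)}(43) − f^{(1)}(10)] = 1/12 × (0.0838247 − 0.671816) = -0.0489993.
Running total after k=1: 518.059.
k=2: B_{4}/(4)! × [f^{(3)}(43) − f^{(3)}(10)] = −1/720 × (0.000346161 − 0.000828736) = 6.70243e-07.

S_2 ≈ 518.059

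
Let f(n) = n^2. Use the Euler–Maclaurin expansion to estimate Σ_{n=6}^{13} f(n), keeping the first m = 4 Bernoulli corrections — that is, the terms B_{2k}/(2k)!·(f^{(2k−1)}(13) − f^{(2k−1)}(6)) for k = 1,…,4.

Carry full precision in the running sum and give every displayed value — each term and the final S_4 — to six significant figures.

S_4 ≈ 764.000

∫_6^13 x^2 dx evaluates to 660.333.
Endpoint term: (f(6) + f(13))/2 = (36.0000 + 169.000)/2 = 102.500.
Running total after boundary: 762.833.
Order-1 term: 1/12 · (26.0000 − 12.0000) = 1.16667.
After k=1: 764.000.
Order-2 term: −1/720 · (0.00000 − 0.00000) = 0.00000.
After k=2: 764.000.
Order-3 term: 1/30240 · (0.00000 − 0.00000) = 0.00000.
After k=3: 764.000.
Order-4 term: −1/1209600 · (0.00000 − 0.00000) = 0.00000.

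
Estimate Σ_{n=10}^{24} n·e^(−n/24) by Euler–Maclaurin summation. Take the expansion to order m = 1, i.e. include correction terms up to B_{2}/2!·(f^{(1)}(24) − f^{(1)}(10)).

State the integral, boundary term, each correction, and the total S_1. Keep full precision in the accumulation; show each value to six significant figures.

The integral term ∫_10^24 x·e^(−x/24) dx = 114.143.
½[f(10) + f(24)] = ½[6.59241 + 8.82911] = 7.71076.
Running total after boundary: 121.854.
Correction k=1: B_{2}/2! · (f^{(1)}(24) − f^{(1)}(10)) = 1/12 · (0.00000 − 0.384557) = -0.0320464.

S_1 ≈ 121.822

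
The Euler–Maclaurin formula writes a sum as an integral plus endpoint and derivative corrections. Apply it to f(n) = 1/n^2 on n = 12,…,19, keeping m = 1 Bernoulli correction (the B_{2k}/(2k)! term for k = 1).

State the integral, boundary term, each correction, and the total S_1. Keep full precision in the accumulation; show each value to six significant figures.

S_1 ≈ 0.0356312

The integral term ∫_12^19 1/x^2 dx = 0.0307018.
Boundary: ½(f(12) + f(19)) = ½(0.00694444 + 0.00277008) = 0.00485726.
So far: 0.0355590.
k=1: B_{2}/(2)! × [f^{(1)}(19) − f^{(1)}(12)] = 1/12 × (-0.000291588 − (-0.00115741)) = 7.21516e-05.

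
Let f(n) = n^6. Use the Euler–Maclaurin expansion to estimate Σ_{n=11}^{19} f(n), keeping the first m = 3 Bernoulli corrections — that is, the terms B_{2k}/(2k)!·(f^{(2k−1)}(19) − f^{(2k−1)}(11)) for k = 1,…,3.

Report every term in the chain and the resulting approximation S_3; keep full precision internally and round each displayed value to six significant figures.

S_3 ≈ 1.50477e+08

The integral term ∫_11^19 x^6 dx = 1.24912e+08.
½[f(11) + f(19)] = ½[1.77156e+06 + 4.70459e+07] = 2.44087e+07.
Running total after boundary: 1.49321e+08.
k=1: B_{2}/(2)! × [f^{(1)}(19) − f^{(1)}(11)] = 1/12 × (1.48566e+07 − 966306) = 1.15752e+06.
Running total after k=1: 1.50478e+08.
k=2: B_{4}/(4)! × [f^{(3)}(19) − f^{(3)}(11)] = −1/720 × (823080 − 159720) = -921.333.
Running total after k=2: 1.50477e+08.
k=3: B_{6}/(6)! × [f^{(5)}(19) − f^{(5)}(11)] = 1/30240 × (13680.0 − 7920.00) = 0.190476.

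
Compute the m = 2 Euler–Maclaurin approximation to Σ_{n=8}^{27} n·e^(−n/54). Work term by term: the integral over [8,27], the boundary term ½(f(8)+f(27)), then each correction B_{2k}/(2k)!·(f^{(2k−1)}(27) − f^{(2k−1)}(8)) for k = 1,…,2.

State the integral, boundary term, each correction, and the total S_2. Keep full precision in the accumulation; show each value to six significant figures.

S_2 ≈ 245.628

Integral: ∫_8^27 x·e^(−x/54) dx = 234.027.
Endpoint term: (f(8) + f(27))/2 = (6.89843 + 16.3763)/2 = 11.6374.
Integral + boundary = 245.664.
k=1: B_{2}/(2)! × [f^{(1)}(27) − f^{(1)}(8)] = 1/12 × (0.303265 − 0.734555) = -0.0359408.
Partial sum through k=1: 245.628.
k=2: B_{4}/(4)! × [f^{(3)}(27) − f^{(3)}(8)] = −1/720 × (0.000520002 − 0.000843334) = 4.49072e-07.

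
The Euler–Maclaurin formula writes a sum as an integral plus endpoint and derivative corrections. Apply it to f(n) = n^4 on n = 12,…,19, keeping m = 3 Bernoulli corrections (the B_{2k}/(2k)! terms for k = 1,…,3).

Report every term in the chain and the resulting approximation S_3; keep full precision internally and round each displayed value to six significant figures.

The integral term ∫_12^19 x^4 dx = 445453.
Endpoint term: (f(12) + f(19))/2 = (20736.0 + 130321)/2 = 75528.5.
So far: 520982.
k=1: B_{2}/(2)! × [f^{(1)}(19) − f^{(1)}(12)] = 1/12 × (27436.0 − 6912.00) = 1710.33.
After k=1: 522692.
k=2: B_{4}/(4)! × [f^{(3)}(19) − f^{(3)}(12)] = −1/720 × (456.000 − 288.000) = -0.233333.
After k=2: 522692.
k=3: B_{6}/(6)! × [f^{(5)}(19) − f^{(5)}(12)] = 1/30240 × (0.00000 − 0.00000) = 0.00000.

S_3 ≈ 522692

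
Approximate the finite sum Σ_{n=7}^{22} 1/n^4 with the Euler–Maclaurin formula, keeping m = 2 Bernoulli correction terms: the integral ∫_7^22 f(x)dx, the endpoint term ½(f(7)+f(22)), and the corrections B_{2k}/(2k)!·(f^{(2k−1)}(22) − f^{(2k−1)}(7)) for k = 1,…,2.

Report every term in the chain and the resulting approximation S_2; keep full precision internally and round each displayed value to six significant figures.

S_2 ≈ 0.00117046

The integral term ∫_7^22 1/x^4 dx = 0.000940513.
½[f(7) + f(22)] = ½[0.000416493 + 4.26883e-06] = 0.000210381.
Integral + boundary = 0.00115089.
Correction k=1: B_{2}/2! · (f^{(1)}(22) − f^{(1)}(7)) = 1/12 · (-7.76152e-07 − (-0.000237996)) = 1.97683e-05.
Running total after k=1: 0.00117066.
Correction k=2: B_{4}/4! · (f^{(3)}(22) − f^{(3)}(7)) = −1/720 · (-4.81086e-08 − (-0.000145712)) = -2.02311e-07.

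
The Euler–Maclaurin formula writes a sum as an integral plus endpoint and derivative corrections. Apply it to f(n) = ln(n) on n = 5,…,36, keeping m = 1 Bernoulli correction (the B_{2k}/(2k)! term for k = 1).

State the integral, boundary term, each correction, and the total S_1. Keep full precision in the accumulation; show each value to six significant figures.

S_1 ≈ 92.5416

The integral term ∫_5^36 ln(x) dx = 89.9595.
Endpoint term: (f(5) + f(36))/2 = (1.60944 + 3.58352)/2 = 2.59648.
So far: 92.5560.
Order-1 term: 1/12 · (0.0277778 − 0.200000) = -0.0143519.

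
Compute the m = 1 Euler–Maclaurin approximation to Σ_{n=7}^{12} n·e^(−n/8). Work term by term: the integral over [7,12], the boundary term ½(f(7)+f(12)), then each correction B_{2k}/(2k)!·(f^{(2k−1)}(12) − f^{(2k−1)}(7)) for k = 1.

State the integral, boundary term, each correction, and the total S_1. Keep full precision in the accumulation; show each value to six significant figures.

The integral term ∫_7^12 x·e^(−x/8) dx = 14.3226.
Boundary: ½(f(7) + f(12)) = ½(2.91803 + 2.67756) = 2.79780.
Integral + boundary = 17.1204.
k=1: B_{2}/(2)! × [f^{(1)}(12) − f^{(1)}(7)] = 1/12 × (-0.111565 − 0.0521078) = -0.0136394.

S_1 ≈ 17.1068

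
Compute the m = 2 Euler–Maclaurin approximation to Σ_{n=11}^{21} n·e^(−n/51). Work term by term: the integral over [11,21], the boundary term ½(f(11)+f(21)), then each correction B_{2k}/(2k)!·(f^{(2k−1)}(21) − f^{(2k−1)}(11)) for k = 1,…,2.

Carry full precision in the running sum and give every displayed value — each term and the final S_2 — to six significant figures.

S_2 ≈ 127.276

Integral: ∫_11^21 x·e^(−x/51) dx = 115.907.
Endpoint term: (f(11) + f(21))/2 = (8.86587 + 13.9121)/2 = 11.3890.
Running total after boundary: 127.296.
Order-1 term: 1/12 · (0.389694 − 0.632148) = -0.0202044.
After k=1: 127.276.
Order-2 term: −1/720 · (0.000659229 − 0.000862793) = 2.82727e-07.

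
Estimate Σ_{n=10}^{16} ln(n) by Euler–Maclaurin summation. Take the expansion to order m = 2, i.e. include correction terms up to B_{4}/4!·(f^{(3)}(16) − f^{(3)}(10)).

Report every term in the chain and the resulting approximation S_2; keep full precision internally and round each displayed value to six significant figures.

Integral: ∫_10^16 ln(x) dx = 15.3356.
Boundary: ½(f(10) + f(16)) = ½(2.30259 + 2.77259) = 2.53759.
Integral + boundary = 17.8732.
Order-1 term: 1/12 · (0.0625000 − 0.100000) = -0.00312500.
Running total after k=1: 17.8700.
Order-2 term: −1/720 · (0.000488281 − 0.00200000) = 2.09961e-06.

S_2 ≈ 17.8700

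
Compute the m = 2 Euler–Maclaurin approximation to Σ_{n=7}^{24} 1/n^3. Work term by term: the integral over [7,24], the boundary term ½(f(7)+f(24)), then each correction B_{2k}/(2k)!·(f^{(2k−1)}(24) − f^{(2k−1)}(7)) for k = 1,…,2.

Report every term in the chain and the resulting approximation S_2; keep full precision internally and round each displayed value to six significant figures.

S_2 ≈ 0.0109326

∫_7^24 1/x^3 dx evaluates to 0.00933603.
Endpoint term: (f(7) + f(24))/2 = (0.00291545 + 7.23380e-05)/2 = 0.00149389.
Running total after boundary: 0.0108299.
k=1: B_{2}/(2)! × [f^{(1)}(24) − f^{(1)}(7)] = 1/12 × (-9.04225e-06 − (-0.00124948)) = 0.000103370.
After k=1: 0.0109333.
k=2: B_{4}/(4)! × [f^{(3)}(24) − f^{(3)}(7)] = −1/720 × (-3.13967e-07 − (-0.000509992)) = -7.07886e-07.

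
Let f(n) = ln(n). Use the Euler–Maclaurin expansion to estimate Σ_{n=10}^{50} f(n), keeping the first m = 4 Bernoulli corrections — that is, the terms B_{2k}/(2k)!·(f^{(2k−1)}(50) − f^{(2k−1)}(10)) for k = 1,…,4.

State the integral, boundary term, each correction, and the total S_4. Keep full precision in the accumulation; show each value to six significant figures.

The integral term ∫_10^50 ln(x) dx = 132.575.
Boundary: ½(f(10) + f(50)) = ½(2.30259 + 3.91202) = 3.10730.
So far: 135.683.
Correction k=1: B_{2}/2! · (f^{(1)}(50) − f^{(1)}(10)) = 1/12 · (0.0200000 − 0.100000) = -0.00666667.
Running total after k=1: 135.676.
Correction k=2: B_{4}/4! · (f^{(3)}(50) − f^{(3)}(10)) = −1/720 · (1.60000e-05 − 0.00200000) = 2.75556e-06.
Running total after k=2: 135.676.
Correction k=3: B_{6}/6! · (f^{(5)}(50) − f^{(5)}(10)) = 1/30240 · (7.68000e-08 − 0.000240000) = -7.93397e-09.
Running total after k=3: 135.676.
Correction k=4: B_{8}/8! · (f^{(7)}(50) − f^{(7)}(10)) = −1/1209600 · (9.21600e-10 − 7.20000e-05) = 5.95230e-11.

S_4 ≈ 135.676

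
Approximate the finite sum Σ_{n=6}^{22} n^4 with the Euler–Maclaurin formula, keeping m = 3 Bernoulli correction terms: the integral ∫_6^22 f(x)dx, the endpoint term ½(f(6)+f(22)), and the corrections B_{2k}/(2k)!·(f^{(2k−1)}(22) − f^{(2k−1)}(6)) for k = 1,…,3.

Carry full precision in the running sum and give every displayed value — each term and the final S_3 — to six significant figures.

The integral term ∫_6^22 x^4 dx = 1.02917e+06.
Boundary: ½(f(6) + f(22)) = ½(1296.00 + 234256) = 117776.
Running total after boundary: 1.14695e+06.
Order-1 term: 1/12 · (42592.0 − 864.000) = 3477.33.
Running total after k=1: 1.15042e+06.
Order-2 term: −1/720 · (528.000 − 144.000) = -0.533333.
Running total after k=2: 1.15042e+06.
Order-3 term: 1/30240 · (0.00000 − 0.00000) = 0.00000.

S_3 ≈ 1.15042e+06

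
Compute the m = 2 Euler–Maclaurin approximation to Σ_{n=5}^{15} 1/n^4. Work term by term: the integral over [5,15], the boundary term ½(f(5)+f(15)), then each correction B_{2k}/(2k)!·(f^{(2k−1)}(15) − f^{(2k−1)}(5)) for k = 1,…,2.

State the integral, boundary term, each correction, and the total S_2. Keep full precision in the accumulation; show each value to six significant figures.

The integral term ∫_5^15 1/x^4 dx = 0.00256790.
½[f(5) + f(15)] = ½[0.00160000 + 1.97531e-05] = 0.000809877.
So far: 0.00337778.
Order-1 term: 1/12 · (-5.26749e-06 − (-0.00128000)) = 0.000106228.
After k=1: 0.00348401.
Order-2 term: −1/720 · (-7.02332e-07 − (-0.00153600)) = -2.13236e-06.

S_2 ≈ 0.00348187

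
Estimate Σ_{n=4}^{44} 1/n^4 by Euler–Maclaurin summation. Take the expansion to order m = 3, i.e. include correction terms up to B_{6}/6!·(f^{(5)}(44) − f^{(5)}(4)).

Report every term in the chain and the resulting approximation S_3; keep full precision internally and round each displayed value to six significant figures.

S_3 ≈ 0.00747387

∫_4^44 1/x^4 dx evaluates to 0.00520442.
½[f(4) + f(44)] = ½[0.00390625 + 2.66802e-07] = 0.00195326.
So far: 0.00715768.
Correction k=1: B_{2}/2! · (f^{(1)}(44) − f^{(1)}(4)) = 1/12 · (-2.42547e-08 − (-0.00390625)) = 0.000325519.
Running total after k=1: 0.00748320.
Correction k=2: B_{4}/4! · (f^{(3)}(44) − f^{(3)}(4)) = −1/720 · (-3.75848e-10 − (-0.00732422)) = -1.01725e-05.
Running total after k=2: 0.00747302.
Correction k=3: B_{6}/6! · (f^{(5)}(44) − f^{(5)}(4)) = 1/30240 · (-1.08716e-11 − (-0.0256348)) = 8.47711e-07.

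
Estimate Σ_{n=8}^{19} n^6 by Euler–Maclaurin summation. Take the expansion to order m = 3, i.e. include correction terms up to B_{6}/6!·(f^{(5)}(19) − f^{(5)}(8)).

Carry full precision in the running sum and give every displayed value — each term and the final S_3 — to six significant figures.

S_3 ≈ 1.52271e+08

The integral term ∫_8^19 x^6 dx = 1.27396e+08.
½[f(8) + f(19)] = ½[262144 + 4.70459e+07] = 2.36540e+07.
So far: 1.51050e+08.
Correction k=1: B_{2}/2! · (f^{(1)}(19) − f^{(1)}(8)) = 1/12 · (1.48566e+07 − 196608) = 1.22167e+06.
Partial sum through k=1: 1.52272e+08.
Correction k=2: B_{4}/4! · (f^{(3)}(19) − f^{(3)}(8)) = −1/720 · (823080 − 61440.0) = -1057.83.
Partial sum through k=2: 1.52271e+08.
Correction k=3: B_{6}/6! · (f^{(5)}(19) − f^{(5)}(8)) = 1/30240 · (13680.0 − 5760.00) = 0.261905.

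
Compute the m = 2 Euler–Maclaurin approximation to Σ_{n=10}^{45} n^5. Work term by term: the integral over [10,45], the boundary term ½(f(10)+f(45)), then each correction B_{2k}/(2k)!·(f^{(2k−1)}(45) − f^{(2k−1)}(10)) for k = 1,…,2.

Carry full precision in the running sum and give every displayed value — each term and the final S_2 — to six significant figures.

S_2 ≈ 1.47781e+09

∫_10^45 x^5 dx evaluates to 1.38379e+09.
Boundary: ½(f(10) + f(45)) = ½(100000 + 1.84528e+08) = 9.23141e+07.
Integral + boundary = 1.47611e+09.
k=1: B_{2}/(2)! × [f^{(1)}(45) − f^{(1)}(10)] = 1/12 × (2.05031e+07 − 50000.0) = 1.70443e+06.
After k=1: 1.47781e+09.
k=2: B_{4}/(4)! × [f^{(3)}(45) − f^{(3)}(10)] = −1/720 × (121500 − 6000.00) = -160.417.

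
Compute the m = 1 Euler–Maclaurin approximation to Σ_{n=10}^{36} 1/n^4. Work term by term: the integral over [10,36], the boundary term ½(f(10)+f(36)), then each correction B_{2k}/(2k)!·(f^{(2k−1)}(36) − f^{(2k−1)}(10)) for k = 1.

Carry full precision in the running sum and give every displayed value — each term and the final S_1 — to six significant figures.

S_1 ≈ 0.000379814

∫_10^36 1/x^4 dx evaluates to 0.000326189.
Endpoint term: (f(10) + f(36))/2 = (0.000100000 + 5.95374e-07)/2 = 5.02977e-05.
Integral + boundary = 0.000376487.
Correction k=1: B_{2}/2! · (f^{(1)}(36) − f^{(1)}(10)) = 1/12 · (-6.61527e-08 − (-4.00000e-05)) = 3.32782e-06.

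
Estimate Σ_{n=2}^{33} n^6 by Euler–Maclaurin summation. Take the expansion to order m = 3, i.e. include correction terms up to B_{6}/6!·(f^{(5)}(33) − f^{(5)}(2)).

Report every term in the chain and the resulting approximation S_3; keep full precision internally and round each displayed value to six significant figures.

S_3 ≈ 6.75364e+09

Integral: ∫_2^33 x^6 dx = 6.08835e+09.
Boundary: ½(f(2) + f(33)) = ½(64.0000 + 1.29147e+09) = 6.45734e+08.
Running total after boundary: 6.73408e+09.
Order-1 term: 1/12 · (2.34812e+08 − 192.000) = 1.95677e+07.
Partial sum through k=1: 6.75365e+09.
Order-2 term: −1/720 · (4.31244e+06 − 960.000) = -5988.17.
Partial sum through k=2: 6.75364e+09.
Order-3 term: 1/30240 · (23760.0 − 1440.00) = 0.738095.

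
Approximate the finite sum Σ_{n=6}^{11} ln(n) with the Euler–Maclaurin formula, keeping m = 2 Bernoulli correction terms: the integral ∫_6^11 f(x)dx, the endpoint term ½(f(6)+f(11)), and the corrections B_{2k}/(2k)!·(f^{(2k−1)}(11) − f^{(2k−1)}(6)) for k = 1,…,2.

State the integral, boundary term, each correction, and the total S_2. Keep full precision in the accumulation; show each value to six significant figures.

The integral term ∫_6^11 ln(x) dx = 10.6263.
Endpoint term: (f(6) + f(11))/2 = (1.79176 + 2.39790)/2 = 2.09483.
So far: 12.7211.
Correction k=1: B_{2}/2! · (f^{(1)}(11) − f^{(1)}(6)) = 1/12 · (0.0909091 − 0.166667) = -0.00631313.
Running total after k=1: 12.7148.
Correction k=2: B_{4}/4! · (f^{(3)}(11) − f^{(3)}(6)) = −1/720 · (0.00150263 − 0.00925926) = 1.07731e-05.

S_2 ≈ 12.7148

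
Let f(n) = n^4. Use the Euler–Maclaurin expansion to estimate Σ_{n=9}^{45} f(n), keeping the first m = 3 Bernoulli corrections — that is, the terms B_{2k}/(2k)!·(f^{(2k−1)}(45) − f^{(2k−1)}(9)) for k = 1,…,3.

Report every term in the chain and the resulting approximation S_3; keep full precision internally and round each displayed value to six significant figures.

S_3 ≈ 3.89775e+07

∫_9^45 x^4 dx evaluates to 3.68938e+07.
Endpoint term: (f(9) + f(45))/2 = (6561.00 + 4.10062e+06)/2 = 2.05359e+06.
Integral + boundary = 3.89474e+07.
Correction k=1: B_{2}/2! · (f^{(1)}(45) − f^{(1)}(9)) = 1/12 · (364500 − 2916.00) = 30132.0.
After k=1: 3.89775e+07.
Correction k=2: B_{4}/4! · (f^{(3)}(45) − f^{(3)}(9)) = −1/720 · (1080.00 − 216.000) = -1.20000.
After k=2: 3.89775e+07.
Correction k=3: B_{6}/6! · (f^{(5)}(45) − f^{(5)}(9)) = 1/30240 · (0.00000 − 0.00000) = 0.00000.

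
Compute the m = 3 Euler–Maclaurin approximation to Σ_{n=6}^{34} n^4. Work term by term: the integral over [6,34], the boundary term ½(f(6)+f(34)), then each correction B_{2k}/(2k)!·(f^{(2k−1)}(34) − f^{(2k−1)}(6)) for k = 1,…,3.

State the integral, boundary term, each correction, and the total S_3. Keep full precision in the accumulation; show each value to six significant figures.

S_3 ≈ 9.76737e+06

Integral: ∫_6^34 x^4 dx = 9.08553e+06.
Boundary: ½(f(6) + f(34)) = ½(1296.00 + 1.33634e+06) = 668816.
So far: 9.75435e+06.
k=1: B_{2}/(2)! × [f^{(1)}(34) − f^{(1)}(6)] = 1/12 × (157216 − 864.000) = 13029.3.
After k=1: 9.76737e+06.
k=2: B_{4}/(4)! × [f^{(3)}(34) − f^{(3)}(6)] = −1/720 × (816.000 − 144.000) = -0.933333.
After k=2: 9.76737e+06.
k=3: B_{6}/(6)! × [f^{(5)}(34) − f^{(5)}(6)] = 1/30240 × (0.00000 − 0.00000) = 0.00000.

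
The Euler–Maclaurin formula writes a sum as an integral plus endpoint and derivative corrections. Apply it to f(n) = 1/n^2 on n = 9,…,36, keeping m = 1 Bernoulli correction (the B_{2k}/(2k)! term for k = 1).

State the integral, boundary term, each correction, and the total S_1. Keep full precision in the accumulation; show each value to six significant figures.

S_1 ≈ 0.0901170

∫_9^36 1/x^2 dx evaluates to 0.0833333.
Boundary: ½(f(9) + f(36)) = ½(0.0123457 + 0.000771605) = 0.00655864.
So far: 0.0898920.
Order-1 term: 1/12 · (-4.28669e-05 − (-0.00274348)) = 0.000225051.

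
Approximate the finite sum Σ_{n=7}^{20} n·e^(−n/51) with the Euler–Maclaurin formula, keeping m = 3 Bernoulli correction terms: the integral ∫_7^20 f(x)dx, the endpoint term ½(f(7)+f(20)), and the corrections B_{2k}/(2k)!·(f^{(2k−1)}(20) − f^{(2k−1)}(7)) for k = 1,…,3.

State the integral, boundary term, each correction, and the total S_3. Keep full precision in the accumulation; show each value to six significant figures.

Integral: ∫_7^20 x·e^(−x/51) dx = 132.290.
Boundary: ½(f(7) + f(20)) = ½(6.10224 + 13.5120) = 9.80710.
Running total after boundary: 142.097.
Correction k=1: B_{2}/2! · (f^{(1)}(20) − f^{(1)}(7)) = 1/12 · (0.410658 − 0.752096) = -0.0284532.
After k=1: 142.068.
Correction k=2: B_{4}/4! · (f^{(3)}(20) − f^{(3)}(7)) = −1/720 · (0.000677376 − 0.000959474) = 3.91804e-07.
After k=2: 142.068.
Correction k=3: B_{6}/6! · (f^{(5)}(20) − f^{(5)}(7)) = 1/30240 · (4.60156e-07 − 6.26602e-07) = -5.50415e-12.

S_3 ≈ 142.068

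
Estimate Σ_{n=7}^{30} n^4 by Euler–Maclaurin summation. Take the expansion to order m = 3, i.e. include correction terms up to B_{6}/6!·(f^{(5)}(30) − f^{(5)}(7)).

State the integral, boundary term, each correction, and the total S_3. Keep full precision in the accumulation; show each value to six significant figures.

S_3 ≈ 5.27172e+06

The integral term ∫_7^30 x^4 dx = 4.85664e+06.
½[f(7) + f(30)] = ½[2401.00 + 810000] = 406200.
Integral + boundary = 5.26284e+06.
Order-1 term: 1/12 · (108000 − 1372.00) = 8885.67.
Running total after k=1: 5.27172e+06.
Order-2 term: −1/720 · (720.000 − 168.000) = -0.766667.
Running total after k=2: 5.27172e+06.
Order-3 term: 1/30240 · (0.00000 − 0.00000) = 0.00000.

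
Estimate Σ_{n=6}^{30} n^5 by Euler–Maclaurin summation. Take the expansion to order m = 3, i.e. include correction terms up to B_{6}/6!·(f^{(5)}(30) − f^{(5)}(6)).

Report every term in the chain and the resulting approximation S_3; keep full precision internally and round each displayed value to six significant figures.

∫_6^30 x^5 dx evaluates to 1.21492e+08.
Endpoint term: (f(6) + f(30))/2 = (7776.00 + 2.43000e+07)/2 = 1.21539e+07.
Integral + boundary = 1.33646e+08.
Correction k=1: B_{2}/2! · (f^{(1)}(30) − f^{(1)}(6)) = 1/12 · (4.05000e+06 − 6480.00) = 336960.
After k=1: 1.33983e+08.
Correction k=2: B_{4}/4! · (f^{(3)}(30) − f^{(3)}(6)) = −1/720 · (54000.0 − 2160.00) = -72.0000.
After k=2: 1.33983e+08.
Correction k=3: B_{6}/6! · (f^{(5)}(30) − f^{(5)}(6)) = 1/30240 · (120.000 − 120.000) = 0.00000.

S_3 ≈ 1.33983e+08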